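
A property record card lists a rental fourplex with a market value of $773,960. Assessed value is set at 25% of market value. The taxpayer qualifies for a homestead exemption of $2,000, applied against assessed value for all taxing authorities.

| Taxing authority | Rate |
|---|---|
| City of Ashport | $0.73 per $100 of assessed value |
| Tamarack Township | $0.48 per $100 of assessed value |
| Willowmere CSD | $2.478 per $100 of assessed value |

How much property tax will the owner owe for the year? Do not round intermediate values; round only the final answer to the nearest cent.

Assessed value = $773,960 × 0.25 = $193,490
Taxable value = $193,490 − $2,000 = $191,490
City of Ashport: $191,490 × 0.0073 = $1,397.877
Tamarack Township: $191,490 × 0.0048 = $919.152
Willowmere CSD: $191,490 × 0.02478 = $4,745.1222
Total = $1,397.877 + $919.152 + $4,745.1222 = $7,062.1512

$7,062.15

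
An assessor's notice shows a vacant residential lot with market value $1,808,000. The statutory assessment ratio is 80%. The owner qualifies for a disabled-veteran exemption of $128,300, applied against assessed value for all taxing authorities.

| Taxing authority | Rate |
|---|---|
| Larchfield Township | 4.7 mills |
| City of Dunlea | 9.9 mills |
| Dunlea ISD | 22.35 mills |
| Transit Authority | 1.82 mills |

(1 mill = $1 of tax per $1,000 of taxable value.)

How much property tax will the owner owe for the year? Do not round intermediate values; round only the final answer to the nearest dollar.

$51,103

Assessed value = $1,808,000 × 0.8 = $1,446,400
Taxable value = $1,446,400 − $128,300 = $1,318,100
Larchfield Township: $1,318,100 × 0.0047 = $6,195.07
City of Dunlea: $1,318,100 × 0.0099 = $13,049.19
Dunlea ISD: $1,318,100 × 0.02235 = $29,459.535
Transit Authority: $1,318,100 × 0.00182 = $2,398.942
Total = $6,195.07 + $13,049.19 + $29,459.535 + $2,398.942 = $51,102.737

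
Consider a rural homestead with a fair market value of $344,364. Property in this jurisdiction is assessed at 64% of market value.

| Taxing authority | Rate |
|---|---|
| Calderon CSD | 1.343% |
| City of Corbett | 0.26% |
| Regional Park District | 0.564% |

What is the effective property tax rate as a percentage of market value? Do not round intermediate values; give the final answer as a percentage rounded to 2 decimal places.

Assessed value = $344,364 × 0.64 = $220,392.96
Calderon CSD: $220,392.96 × 0.01343 = $2,959.8774528
City of Corbett: $220,392.96 × 0.0026 = $573.021696
Regional Park District: $220,392.96 × 0.00564 = $1,243.0162944
Total tax = $4,775.9154432
Effective rate = $4,775.9154432 ÷ $344,364 = 1.39% of market value

1.39%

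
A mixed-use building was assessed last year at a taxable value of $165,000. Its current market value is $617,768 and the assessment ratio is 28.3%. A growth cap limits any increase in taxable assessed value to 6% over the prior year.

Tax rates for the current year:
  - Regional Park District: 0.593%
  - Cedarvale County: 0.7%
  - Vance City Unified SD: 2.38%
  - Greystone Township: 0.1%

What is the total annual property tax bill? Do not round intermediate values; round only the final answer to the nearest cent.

$6,596.27

Uncapped assessed value = $617,768 × 0.283 = $174,828.344
Cap limit = $165,000 × 1.06 = $174,900
Taxable assessed value = min($174,828.344, $174,900) = $174,828.344 (cap does not bind)
Regional Park District: $174,828.344 × 0.00593 = $1,036.73207992
Cedarvale County: $174,828.344 × 0.007 = $1,223.798408
Vance City Unified SD: $174,828.344 × 0.0238 = $4,160.9145872
Greystone Township: $174,828.344 × 0.001 = $174.828344
Total = $6,596.27341912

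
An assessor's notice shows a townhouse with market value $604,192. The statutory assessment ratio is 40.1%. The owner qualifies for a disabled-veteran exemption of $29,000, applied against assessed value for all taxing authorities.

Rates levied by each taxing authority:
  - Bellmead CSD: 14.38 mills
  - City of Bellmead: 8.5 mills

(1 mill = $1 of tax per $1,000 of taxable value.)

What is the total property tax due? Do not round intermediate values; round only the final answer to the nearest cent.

$4,879.87

Assessed value = $604,192 × 0.401 = $242,280.992
Taxable value = $242,280.992 − $29,000 = $213,280.992
Bellmead CSD: $213,280.992 × 0.01438 = $3,066.98066496
City of Bellmead: $213,280.992 × 0.0085 = $1,812.888432
Total = $3,066.98066496 + $1,812.888432 = $4,879.86909696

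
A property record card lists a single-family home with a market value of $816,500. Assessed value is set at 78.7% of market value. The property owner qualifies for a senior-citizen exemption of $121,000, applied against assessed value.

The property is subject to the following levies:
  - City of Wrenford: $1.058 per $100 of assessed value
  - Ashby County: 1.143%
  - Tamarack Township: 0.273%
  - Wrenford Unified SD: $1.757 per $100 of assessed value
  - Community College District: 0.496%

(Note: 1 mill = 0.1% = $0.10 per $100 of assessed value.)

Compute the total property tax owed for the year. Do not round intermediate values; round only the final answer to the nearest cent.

$24,655.35

Assessed value = $816,500 × 0.787 = $642,585.5
Taxable value = $642,585.5 − $121,000 = $521,585.5
City of Wrenford: $521,585.5 × 0.01058 = $5,518.37459
Ashby County: $521,585.5 × 0.01143 = $5,961.722265
Tamarack Township: $521,585.5 × 0.00273 = $1,423.928415
Wrenford Unified SD: $521,585.5 × 0.01757 = $9,164.257235
Community College District: $521,585.5 × 0.00496 = $2,587.06408
Total = $24,655.346585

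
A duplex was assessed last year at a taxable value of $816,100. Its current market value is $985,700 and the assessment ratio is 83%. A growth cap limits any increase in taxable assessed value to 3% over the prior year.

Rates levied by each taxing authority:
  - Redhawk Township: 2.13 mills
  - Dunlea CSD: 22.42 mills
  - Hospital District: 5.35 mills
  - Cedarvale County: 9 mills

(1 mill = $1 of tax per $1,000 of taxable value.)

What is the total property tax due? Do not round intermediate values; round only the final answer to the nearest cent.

Uncapped assessed value = $985,700 × 0.83 = $818,131
Cap limit = $816,100 × 1.03 = $840,583
Taxable assessed value = min($818,131, $840,583) = $818,131 (cap does not bind)
Redhawk Township: $818,131 × 0.00213 = $1,742.61903
Dunlea CSD: $818,131 × 0.02242 = $18,342.49702
Hospital District: $818,131 × 0.00535 = $4,377.00085
Cedarvale County: $818,131 × 0.009 = $7,363.179
Total = $31,825.2959

$31,825.30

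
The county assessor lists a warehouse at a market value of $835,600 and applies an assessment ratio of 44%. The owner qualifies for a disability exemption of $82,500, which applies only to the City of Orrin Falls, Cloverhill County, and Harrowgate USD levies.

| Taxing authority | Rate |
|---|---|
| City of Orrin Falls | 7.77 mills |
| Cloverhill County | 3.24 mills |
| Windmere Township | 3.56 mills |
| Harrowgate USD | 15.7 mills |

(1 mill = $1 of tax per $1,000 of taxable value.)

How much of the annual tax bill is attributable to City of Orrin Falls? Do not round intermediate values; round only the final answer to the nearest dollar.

$2,216

Assessed value = $835,600 × 0.44 = $367,664
City of Orrin Falls taxable value = $367,664 − $82,500 = $285,164
City of Orrin Falls levy = $285,164 × 0.00777 = $2,215.72428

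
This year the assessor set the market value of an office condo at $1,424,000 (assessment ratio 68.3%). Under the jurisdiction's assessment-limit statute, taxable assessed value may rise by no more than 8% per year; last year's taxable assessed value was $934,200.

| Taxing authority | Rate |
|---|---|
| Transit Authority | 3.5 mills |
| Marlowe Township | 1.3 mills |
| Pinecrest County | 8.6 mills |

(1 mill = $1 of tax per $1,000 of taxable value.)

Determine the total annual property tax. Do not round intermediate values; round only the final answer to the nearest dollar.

Uncapped assessed value = $1,424,000 × 0.683 = $972,592
Cap limit = $934,200 × 1.08 = $1,008,936
Taxable assessed value = min($972,592, $1,008,936) = $972,592 (cap does not bind)
Transit Authority: $972,592 × 0.0035 = $3,404.072
Marlowe Township: $972,592 × 0.0013 = $1,264.3696
Pinecrest County: $972,592 × 0.0086 = $8,364.2912
Total = $13,032.7328

$13,033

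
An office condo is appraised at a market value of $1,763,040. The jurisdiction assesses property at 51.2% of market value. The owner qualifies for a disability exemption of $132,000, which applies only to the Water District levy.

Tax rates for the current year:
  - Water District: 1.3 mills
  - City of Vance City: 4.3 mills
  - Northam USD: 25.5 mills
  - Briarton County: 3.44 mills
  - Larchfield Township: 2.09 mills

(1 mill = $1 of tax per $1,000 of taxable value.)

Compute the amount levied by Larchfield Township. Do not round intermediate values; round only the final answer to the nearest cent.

Assessed value = $1,763,040 × 0.512 = $902,676.48
Larchfield Township taxable value = $902,676.48 (exemption does not apply)
Larchfield Township levy = $902,676.48 × 0.00209 = $1,886.5938432

$1,886.59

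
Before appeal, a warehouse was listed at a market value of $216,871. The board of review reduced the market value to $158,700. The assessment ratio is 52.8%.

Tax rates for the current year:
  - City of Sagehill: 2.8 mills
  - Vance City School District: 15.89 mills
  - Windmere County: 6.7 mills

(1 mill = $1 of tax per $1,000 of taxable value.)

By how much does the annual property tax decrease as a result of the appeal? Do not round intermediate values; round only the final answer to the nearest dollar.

Old assessed value = $216,871 × 0.528 = $114,507.888
New assessed value = $158,700 × 0.528 = $83,793.6
Combined rate = 0.0028 + 0.01589 + 0.0067 = 0.02539
Old tax = $114,507.888 × 0.02539 = $2,907.35527632
New tax = $83,793.6 × 0.02539 = $2,127.519504
Reduction = $2,907.35527632 − $2,127.519504 = $779.83577232

$780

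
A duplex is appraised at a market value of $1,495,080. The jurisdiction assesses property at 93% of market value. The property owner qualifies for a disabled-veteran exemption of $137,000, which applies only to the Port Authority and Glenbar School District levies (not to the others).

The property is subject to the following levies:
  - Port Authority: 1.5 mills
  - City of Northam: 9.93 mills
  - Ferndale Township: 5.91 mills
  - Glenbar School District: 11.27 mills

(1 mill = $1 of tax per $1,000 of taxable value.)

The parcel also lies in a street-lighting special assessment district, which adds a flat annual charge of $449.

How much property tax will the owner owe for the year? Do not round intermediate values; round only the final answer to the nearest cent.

Assessed value = $1,495,080 × 0.93 = $1,390,424.4
Port Authority: ($1,390,424.4 − $137,000) × 0.0015 = $1,253,424.4 × 0.0015 = $1,880.1366
City of Northam: $1,390,424.4 × 0.00993 = $13,806.914292
Ferndale Township: $1,390,424.4 × 0.00591 = $8,217.408204
Glenbar School District: ($1,390,424.4 − $137,000) × 0.01127 = $1,253,424.4 × 0.01127 = $14,126.092988
Levies subtotal = $38,030.552084
Total = $38,030.552084 + $449 = $38,479.552084

$38,479.55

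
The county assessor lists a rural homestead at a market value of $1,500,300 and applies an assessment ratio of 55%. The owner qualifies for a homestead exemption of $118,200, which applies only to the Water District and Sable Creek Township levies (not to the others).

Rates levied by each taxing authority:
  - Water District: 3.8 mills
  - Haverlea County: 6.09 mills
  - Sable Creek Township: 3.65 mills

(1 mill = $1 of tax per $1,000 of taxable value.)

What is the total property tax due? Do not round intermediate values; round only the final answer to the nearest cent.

Assessed value = $1,500,300 × 0.55 = $825,165
Water District: ($825,165 − $118,200) × 0.0038 = $706,965 × 0.0038 = $2,686.467
Haverlea County: $825,165 × 0.00609 = $5,025.25485
Sable Creek Township: ($825,165 − $118,200) × 0.00365 = $706,965 × 0.00365 = $2,580.42225
Total = $10,292.1441

$10,292.14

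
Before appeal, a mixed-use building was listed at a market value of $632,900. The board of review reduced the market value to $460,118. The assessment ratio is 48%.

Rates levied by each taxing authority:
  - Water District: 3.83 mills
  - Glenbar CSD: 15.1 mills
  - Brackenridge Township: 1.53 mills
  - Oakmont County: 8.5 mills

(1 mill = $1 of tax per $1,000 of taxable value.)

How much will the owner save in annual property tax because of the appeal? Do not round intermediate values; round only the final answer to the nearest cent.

Old assessed value = $632,900 × 0.48 = $303,792
New assessed value = $460,118 × 0.48 = $220,856.64
Combined rate = 0.00383 + 0.0151 + 0.00153 + 0.0085 = 0.02896
Old tax = $303,792 × 0.02896 = $8,797.81632
New tax = $220,856.64 × 0.02896 = $6,396.0082944
Reduction = $8,797.81632 − $6,396.0082944 = $2,401.8080256

$2,401.81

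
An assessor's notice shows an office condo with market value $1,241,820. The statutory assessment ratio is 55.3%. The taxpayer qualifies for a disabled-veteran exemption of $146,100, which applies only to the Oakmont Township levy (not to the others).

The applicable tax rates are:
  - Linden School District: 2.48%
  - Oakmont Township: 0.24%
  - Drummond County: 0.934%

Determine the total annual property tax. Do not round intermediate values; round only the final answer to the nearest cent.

$24,742.34

Assessed value = $1,241,820 × 0.553 = $686,726.46
Linden School District: $686,726.46 × 0.0248 = $17,030.816208
Oakmont Township: ($686,726.46 − $146,100) × 0.0024 = $540,626.46 × 0.0024 = $1,297.503504
Drummond County: $686,726.46 × 0.00934 = $6,414.0251364
Total = $24,742.3448484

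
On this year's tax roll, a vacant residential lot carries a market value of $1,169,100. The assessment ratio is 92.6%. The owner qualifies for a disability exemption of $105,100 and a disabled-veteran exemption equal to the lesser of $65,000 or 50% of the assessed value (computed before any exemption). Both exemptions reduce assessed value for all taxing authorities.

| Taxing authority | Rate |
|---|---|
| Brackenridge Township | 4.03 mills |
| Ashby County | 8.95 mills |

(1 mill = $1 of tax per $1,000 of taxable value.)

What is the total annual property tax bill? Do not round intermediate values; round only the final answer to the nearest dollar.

Assessed value = $1,169,100 × 0.926 = $1,082,586.6
Disabled-veteran exemption = min($65,000, 50% × $1,082,586.6) = min($65,000, $541,293.3) = $65,000 (dollar cap binds)
Taxable value = $1,082,586.6 − $105,100 − $65,000 = $912,486.6
Brackenridge Township: $912,486.6 × 0.00403 = $3,677.320998
Ashby County: $912,486.6 × 0.00895 = $8,166.75507
Total = $11,844.076068

$11,844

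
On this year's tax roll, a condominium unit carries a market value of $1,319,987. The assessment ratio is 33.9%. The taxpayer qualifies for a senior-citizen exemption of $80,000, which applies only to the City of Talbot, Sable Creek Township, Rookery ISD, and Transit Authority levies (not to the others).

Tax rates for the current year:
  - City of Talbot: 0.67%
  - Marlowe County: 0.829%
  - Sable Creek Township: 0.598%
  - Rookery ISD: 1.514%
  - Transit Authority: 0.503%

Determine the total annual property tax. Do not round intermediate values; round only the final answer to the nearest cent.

$15,781.15

Assessed value = $1,319,987 × 0.339 = $447,475.593
City of Talbot: ($447,475.593 − $80,000) × 0.0067 = $367,475.593 × 0.0067 = $2,462.0864731
Marlowe County: $447,475.593 × 0.00829 = $3,709.57266597
Sable Creek Township: ($447,475.593 − $80,000) × 0.00598 = $367,475.593 × 0.00598 = $2,197.50404614
Rookery ISD: ($447,475.593 − $80,000) × 0.01514 = $367,475.593 × 0.01514 = $5,563.58047802
Transit Authority: ($447,475.593 − $80,000) × 0.00503 = $367,475.593 × 0.00503 = $1,848.40223279
Total = $15,781.14589602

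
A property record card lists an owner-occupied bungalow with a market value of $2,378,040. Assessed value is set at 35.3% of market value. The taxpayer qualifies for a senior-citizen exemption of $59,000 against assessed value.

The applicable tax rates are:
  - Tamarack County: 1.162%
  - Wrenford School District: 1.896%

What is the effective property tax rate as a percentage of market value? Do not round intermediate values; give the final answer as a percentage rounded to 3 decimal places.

1.004%

Assessed value = $2,378,040 × 0.353 = $839,448.12
Taxable value = $839,448.12 − $59,000 = $780,448.12
Tamarack County: $780,448.12 × 0.01162 = $9,068.8071544
Wrenford School District: $780,448.12 × 0.01896 = $14,797.2963552
Total tax = $23,866.1035096
Effective rate = $23,866.1035096 ÷ $2,378,040 = 1.004% of market value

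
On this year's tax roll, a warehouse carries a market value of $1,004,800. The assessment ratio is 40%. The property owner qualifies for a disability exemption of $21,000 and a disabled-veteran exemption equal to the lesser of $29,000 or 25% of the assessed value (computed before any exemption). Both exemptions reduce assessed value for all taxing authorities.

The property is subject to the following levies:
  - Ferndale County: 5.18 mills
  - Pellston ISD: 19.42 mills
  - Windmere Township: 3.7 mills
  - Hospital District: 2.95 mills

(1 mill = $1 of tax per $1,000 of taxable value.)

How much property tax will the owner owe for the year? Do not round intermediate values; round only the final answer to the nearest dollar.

$10,998

Assessed value = $1,004,800 × 0.4 = $401,920
Disabled-veteran exemption = min($29,000, 25% × $401,920) = min($29,000, $100,480) = $29,000 (dollar cap binds)
Taxable value = $401,920 − $21,000 − $29,000 = $351,920
Ferndale County: $351,920 × 0.00518 = $1,822.9456
Pellston ISD: $351,920 × 0.01942 = $6,834.2864
Windmere Township: $351,920 × 0.0037 = $1,302.104
Hospital District: $351,920 × 0.00295 = $1,038.164
Total = $10,997.5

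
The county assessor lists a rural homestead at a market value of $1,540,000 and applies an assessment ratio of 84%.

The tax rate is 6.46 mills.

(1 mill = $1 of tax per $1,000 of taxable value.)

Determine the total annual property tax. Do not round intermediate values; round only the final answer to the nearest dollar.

Assessed value = $1,540,000 × 0.84 = $1,293,600
Tax = $1,293,600 × 0.00646 = $8,356.656

$8,357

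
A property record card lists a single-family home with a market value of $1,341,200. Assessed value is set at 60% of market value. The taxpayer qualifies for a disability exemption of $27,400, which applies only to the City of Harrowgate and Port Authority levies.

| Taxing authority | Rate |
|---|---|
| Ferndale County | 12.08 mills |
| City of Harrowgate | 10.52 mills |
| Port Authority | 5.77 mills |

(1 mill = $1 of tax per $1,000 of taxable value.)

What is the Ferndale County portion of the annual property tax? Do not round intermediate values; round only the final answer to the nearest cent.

Assessed value = $1,341,200 × 0.6 = $804,720
Ferndale County taxable value = $804,720 (exemption does not apply)
Ferndale County levy = $804,720 × 0.01208 = $9,721.0176

$9,721.02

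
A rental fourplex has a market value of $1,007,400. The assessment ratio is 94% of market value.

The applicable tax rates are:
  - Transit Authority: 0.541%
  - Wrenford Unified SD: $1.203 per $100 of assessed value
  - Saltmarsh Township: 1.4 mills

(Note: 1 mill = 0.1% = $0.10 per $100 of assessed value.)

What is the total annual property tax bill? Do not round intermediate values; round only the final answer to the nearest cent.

$17,840.65

Assessed value = $1,007,400 × 0.94 = $946,956
Transit Authority: $946,956 × 0.00541 = $5,123.03196
Wrenford Unified SD: $946,956 × 0.01203 = $11,391.88068
Saltmarsh Township: $946,956 × 0.0014 = $1,325.7384
Total = $17,840.65104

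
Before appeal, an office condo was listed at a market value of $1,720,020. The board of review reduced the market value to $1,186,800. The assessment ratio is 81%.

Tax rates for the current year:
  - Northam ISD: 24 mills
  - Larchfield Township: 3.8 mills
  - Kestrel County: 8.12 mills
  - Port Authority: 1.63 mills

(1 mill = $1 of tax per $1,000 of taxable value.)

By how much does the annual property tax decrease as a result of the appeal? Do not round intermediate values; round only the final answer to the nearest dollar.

$16,218

Old assessed value = $1,720,020 × 0.81 = $1,393,216.2
New assessed value = $1,186,800 × 0.81 = $961,308
Combined rate = 0.024 + 0.0038 + 0.00812 + 0.00163 = 0.03755
Old tax = $1,393,216.2 × 0.03755 = $52,315.26831
New tax = $961,308 × 0.03755 = $36,097.1154
Reduction = $52,315.26831 − $36,097.1154 = $16,218.15291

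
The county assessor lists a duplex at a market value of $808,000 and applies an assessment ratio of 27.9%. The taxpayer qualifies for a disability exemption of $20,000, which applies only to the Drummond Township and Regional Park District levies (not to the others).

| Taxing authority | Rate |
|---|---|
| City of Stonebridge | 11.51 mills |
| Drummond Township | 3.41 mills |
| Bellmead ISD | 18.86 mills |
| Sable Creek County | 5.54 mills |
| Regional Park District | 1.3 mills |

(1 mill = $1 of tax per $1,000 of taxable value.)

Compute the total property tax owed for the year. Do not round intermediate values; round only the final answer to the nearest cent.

Assessed value = $808,000 × 0.279 = $225,432
City of Stonebridge: $225,432 × 0.01151 = $2,594.72232
Drummond Township: ($225,432 − $20,000) × 0.00341 = $205,432 × 0.00341 = $700.52312
Bellmead ISD: $225,432 × 0.01886 = $4,251.64752
Sable Creek County: $225,432 × 0.00554 = $1,248.89328
Regional Park District: ($225,432 − $20,000) × 0.0013 = $205,432 × 0.0013 = $267.0616
Total = $9,062.84784

$9,062.85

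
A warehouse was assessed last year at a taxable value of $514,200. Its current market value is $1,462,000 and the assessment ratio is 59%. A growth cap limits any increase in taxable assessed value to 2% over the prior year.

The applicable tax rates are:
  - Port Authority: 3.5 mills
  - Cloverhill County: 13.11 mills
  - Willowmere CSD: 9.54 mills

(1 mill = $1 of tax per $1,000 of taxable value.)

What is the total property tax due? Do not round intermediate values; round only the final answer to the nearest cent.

$13,715.26

Uncapped assessed value = $1,462,000 × 0.59 = $862,580
Cap limit = $514,200 × 1.02 = $524,484
Taxable assessed value = min($862,580, $524,484) = $524,484 (cap binds)
Port Authority: $524,484 × 0.0035 = $1,835.694
Cloverhill County: $524,484 × 0.01311 = $6,875.98524
Willowmere CSD: $524,484 × 0.00954 = $5,003.57736
Total = $13,715.2566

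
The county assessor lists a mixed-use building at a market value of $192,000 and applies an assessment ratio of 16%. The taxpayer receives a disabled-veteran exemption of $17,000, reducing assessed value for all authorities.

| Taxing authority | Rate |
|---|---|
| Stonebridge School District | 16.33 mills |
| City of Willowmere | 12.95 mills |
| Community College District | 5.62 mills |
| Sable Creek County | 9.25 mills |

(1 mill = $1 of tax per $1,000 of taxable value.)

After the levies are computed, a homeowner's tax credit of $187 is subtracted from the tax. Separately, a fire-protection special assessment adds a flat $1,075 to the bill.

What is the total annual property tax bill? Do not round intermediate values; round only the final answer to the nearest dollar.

$1,494

Assessed value = $192,000 × 0.16 = $30,720
Taxable value = $30,720 − $17,000 = $13,720
Stonebridge School District: $13,720 × 0.01633 = $224.0476
City of Willowmere: $13,720 × 0.01295 = $177.674
Community College District: $13,720 × 0.00562 = $77.1064
Sable Creek County: $13,720 × 0.00925 = $126.91
Levies subtotal = $605.738
After credit = $605.738 − $187 = $418.738
Total = $418.738 + $1,075 = $1,493.738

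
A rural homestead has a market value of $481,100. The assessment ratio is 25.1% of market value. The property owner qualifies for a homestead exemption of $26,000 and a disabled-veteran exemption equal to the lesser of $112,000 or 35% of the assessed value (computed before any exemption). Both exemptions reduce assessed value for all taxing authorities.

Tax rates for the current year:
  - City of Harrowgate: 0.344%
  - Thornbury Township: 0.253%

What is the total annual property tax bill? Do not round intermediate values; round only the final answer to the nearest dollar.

Assessed value = $481,100 × 0.251 = $120,756.1
Disabled-veteran exemption = min($112,000, 35% × $120,756.1) = min($112,000, $42,264.635) = $42,264.635 (percentage binds)
Taxable value = $120,756.1 − $26,000 − $42,264.635 = $52,491.465
City of Harrowgate: $52,491.465 × 0.00344 = $180.5706396
Thornbury Township: $52,491.465 × 0.00253 = $132.80340645
Total = $313.37404605

$313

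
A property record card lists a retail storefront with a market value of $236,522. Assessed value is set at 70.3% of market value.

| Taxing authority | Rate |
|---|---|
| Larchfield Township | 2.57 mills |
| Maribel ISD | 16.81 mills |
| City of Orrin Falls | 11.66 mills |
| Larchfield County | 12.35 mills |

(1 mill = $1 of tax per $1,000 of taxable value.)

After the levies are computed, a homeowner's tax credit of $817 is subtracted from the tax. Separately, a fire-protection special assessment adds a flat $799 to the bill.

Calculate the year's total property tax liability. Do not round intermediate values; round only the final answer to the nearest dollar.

Assessed value = $236,522 × 0.703 = $166,274.966
Larchfield Township: $166,274.966 × 0.00257 = $427.32666262
Maribel ISD: $166,274.966 × 0.01681 = $2,795.08217846
City of Orrin Falls: $166,274.966 × 0.01166 = $1,938.76610356
Larchfield County: $166,274.966 × 0.01235 = $2,053.4958301
Levies subtotal = $7,214.67077474
After credit = $7,214.67077474 − $817 = $6,397.67077474
Total = $6,397.67077474 + $799 = $7,196.67077474

$7,197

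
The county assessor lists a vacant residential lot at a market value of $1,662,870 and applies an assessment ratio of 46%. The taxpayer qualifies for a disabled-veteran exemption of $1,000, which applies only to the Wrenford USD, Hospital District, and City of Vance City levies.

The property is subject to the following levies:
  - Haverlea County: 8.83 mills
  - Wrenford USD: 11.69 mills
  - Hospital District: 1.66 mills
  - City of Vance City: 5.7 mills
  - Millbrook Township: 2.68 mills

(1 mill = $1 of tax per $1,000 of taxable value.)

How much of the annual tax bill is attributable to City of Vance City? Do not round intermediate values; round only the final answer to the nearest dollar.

$4,354

Assessed value = $1,662,870 × 0.46 = $764,920.2
City of Vance City taxable value = $764,920.2 − $1,000 = $763,920.2
City of Vance City levy = $763,920.2 × 0.0057 = $4,354.34514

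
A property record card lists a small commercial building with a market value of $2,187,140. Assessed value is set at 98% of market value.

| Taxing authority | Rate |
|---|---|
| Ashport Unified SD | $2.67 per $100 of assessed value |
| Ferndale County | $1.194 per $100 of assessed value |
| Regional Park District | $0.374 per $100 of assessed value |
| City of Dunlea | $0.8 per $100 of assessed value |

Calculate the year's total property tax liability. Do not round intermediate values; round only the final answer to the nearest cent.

Assessed value = $2,187,140 × 0.98 = $2,143,397.2
Ashport Unified SD: $2,143,397.2 × 0.0267 = $57,228.70524
Ferndale County: $2,143,397.2 × 0.01194 = $25,592.162568
Regional Park District: $2,143,397.2 × 0.00374 = $8,016.305528
City of Dunlea: $2,143,397.2 × 0.008 = $17,147.1776
Total = $57,228.70524 + $25,592.162568 + $8,016.305528 + $17,147.1776 = $107,984.350936

$107,984.35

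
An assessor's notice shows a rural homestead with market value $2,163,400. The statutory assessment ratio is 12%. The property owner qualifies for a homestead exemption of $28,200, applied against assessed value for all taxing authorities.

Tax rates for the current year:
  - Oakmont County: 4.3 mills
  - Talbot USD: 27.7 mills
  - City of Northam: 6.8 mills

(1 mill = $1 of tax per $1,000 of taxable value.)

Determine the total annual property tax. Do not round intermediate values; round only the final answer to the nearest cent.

Assessed value = $2,163,400 × 0.12 = $259,608
Taxable value = $259,608 − $28,200 = $231,408
Oakmont County: $231,408 × 0.0043 = $995.0544
Talbot USD: $231,408 × 0.0277 = $6,410.0016
City of Northam: $231,408 × 0.0068 = $1,573.5744
Total = $995.0544 + $6,410.0016 + $1,573.5744 = $8,978.6304

$8,978.63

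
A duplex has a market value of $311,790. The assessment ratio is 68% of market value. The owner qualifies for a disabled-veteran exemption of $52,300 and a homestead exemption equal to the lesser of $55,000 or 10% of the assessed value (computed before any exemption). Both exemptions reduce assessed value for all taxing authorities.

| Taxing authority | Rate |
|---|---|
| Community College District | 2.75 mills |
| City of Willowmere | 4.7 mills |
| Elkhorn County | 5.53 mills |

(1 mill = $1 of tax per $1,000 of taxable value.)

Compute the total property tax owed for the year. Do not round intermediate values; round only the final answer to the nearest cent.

Assessed value = $311,790 × 0.68 = $212,017.2
Homestead exemption = min($55,000, 10% × $212,017.2) = min($55,000, $21,201.72) = $21,201.72 (percentage binds)
Taxable value = $212,017.2 − $52,300 − $21,201.72 = $138,515.48
Community College District: $138,515.48 × 0.00275 = $380.91757
City of Willowmere: $138,515.48 × 0.0047 = $651.022756
Elkhorn County: $138,515.48 × 0.00553 = $765.9906044
Total = $1,797.9309304

$1,797.93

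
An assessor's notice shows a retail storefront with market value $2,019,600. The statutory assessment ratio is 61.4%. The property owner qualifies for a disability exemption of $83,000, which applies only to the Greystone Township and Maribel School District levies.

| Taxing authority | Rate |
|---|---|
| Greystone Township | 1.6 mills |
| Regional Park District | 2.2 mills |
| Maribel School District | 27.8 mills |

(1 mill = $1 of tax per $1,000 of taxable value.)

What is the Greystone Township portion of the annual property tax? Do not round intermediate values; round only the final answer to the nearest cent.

Assessed value = $2,019,600 × 0.614 = $1,240,034.4
Greystone Township taxable value = $1,240,034.4 − $83,000 = $1,157,034.4
Greystone Township levy = $1,157,034.4 × 0.0016 = $1,851.25504

$1,851.26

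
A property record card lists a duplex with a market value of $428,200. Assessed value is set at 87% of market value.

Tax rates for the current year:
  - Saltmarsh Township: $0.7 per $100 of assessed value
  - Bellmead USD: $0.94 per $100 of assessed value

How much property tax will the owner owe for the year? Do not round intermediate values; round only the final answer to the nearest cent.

$6,109.56

Assessed value = $428,200 × 0.87 = $372,534
Saltmarsh Township: $372,534 × 0.007 = $2,607.738
Bellmead USD: $372,534 × 0.0094 = $3,501.8196
Total = $2,607.738 + $3,501.8196 = $6,109.5576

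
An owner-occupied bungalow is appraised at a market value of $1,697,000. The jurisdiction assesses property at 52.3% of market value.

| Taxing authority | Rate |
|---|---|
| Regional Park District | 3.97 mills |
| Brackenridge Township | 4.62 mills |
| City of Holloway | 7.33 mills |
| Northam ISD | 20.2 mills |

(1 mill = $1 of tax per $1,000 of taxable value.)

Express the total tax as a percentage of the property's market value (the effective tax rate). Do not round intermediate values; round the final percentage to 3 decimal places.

1.889%

Assessed value = $1,697,000 × 0.523 = $887,531
Regional Park District: $887,531 × 0.00397 = $3,523.49807
Brackenridge Township: $887,531 × 0.00462 = $4,100.39322
City of Holloway: $887,531 × 0.00733 = $6,505.60223
Northam ISD: $887,531 × 0.0202 = $17,928.1262
Total tax = $32,057.61972
Effective rate = $32,057.61972 ÷ $1,697,000 = 1.889% of market value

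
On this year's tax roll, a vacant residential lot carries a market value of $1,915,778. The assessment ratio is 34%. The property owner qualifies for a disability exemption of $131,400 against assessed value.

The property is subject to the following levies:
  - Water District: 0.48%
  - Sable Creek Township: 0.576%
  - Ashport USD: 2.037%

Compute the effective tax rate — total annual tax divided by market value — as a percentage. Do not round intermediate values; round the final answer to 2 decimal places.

Assessed value = $1,915,778 × 0.34 = $651,364.52
Taxable value = $651,364.52 − $131,400 = $519,964.52
Water District: $519,964.52 × 0.0048 = $2,495.829696
Sable Creek Township: $519,964.52 × 0.00576 = $2,994.9956352
Ashport USD: $519,964.52 × 0.02037 = $10,591.6772724
Total tax = $16,082.5026036
Effective rate = $16,082.5026036 ÷ $1,915,778 = 0.84% of market value

0.84%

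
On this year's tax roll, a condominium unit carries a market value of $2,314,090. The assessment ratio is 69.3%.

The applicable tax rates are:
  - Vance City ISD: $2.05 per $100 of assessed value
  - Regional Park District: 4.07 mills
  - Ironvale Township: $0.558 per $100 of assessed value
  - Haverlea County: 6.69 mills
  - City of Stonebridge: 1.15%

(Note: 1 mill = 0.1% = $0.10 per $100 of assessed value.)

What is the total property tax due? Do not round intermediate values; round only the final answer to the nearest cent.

$77,521.14

Assessed value = $2,314,090 × 0.693 = $1,603,664.37
Vance City ISD: $1,603,664.37 × 0.0205 = $32,875.119585
Regional Park District: $1,603,664.37 × 0.00407 = $6,526.9139859
Ironvale Township: $1,603,664.37 × 0.00558 = $8,948.4471846
Haverlea County: $1,603,664.37 × 0.00669 = $10,728.5146353
City of Stonebridge: $1,603,664.37 × 0.0115 = $18,442.140255
Total = $77,521.1356458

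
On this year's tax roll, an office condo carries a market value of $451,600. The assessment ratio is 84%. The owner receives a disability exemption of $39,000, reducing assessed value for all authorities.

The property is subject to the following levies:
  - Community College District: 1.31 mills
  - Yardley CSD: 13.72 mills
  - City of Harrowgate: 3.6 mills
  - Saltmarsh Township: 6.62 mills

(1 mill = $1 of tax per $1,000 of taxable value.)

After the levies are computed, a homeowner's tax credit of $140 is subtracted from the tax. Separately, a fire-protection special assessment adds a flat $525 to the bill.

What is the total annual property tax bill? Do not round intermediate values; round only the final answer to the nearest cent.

Assessed value = $451,600 × 0.84 = $379,344
Taxable value = $379,344 − $39,000 = $340,344
Community College District: $340,344 × 0.00131 = $445.85064
Yardley CSD: $340,344 × 0.01372 = $4,669.51968
City of Harrowgate: $340,344 × 0.0036 = $1,225.2384
Saltmarsh Township: $340,344 × 0.00662 = $2,253.07728
Levies subtotal = $8,593.686
After credit = $8,593.686 − $140 = $8,453.686
Total = $8,453.686 + $525 = $8,978.686

$8,978.69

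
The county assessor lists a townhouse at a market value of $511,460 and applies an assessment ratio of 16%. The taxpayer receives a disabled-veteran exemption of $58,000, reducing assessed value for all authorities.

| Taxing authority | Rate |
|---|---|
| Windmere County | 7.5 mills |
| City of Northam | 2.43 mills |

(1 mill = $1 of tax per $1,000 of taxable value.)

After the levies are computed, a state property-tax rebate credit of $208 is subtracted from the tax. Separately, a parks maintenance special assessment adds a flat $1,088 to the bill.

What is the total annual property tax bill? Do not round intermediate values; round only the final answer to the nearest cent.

$1,116.67

Assessed value = $511,460 × 0.16 = $81,833.6
Taxable value = $81,833.6 − $58,000 = $23,833.6
Windmere County: $23,833.6 × 0.0075 = $178.752
City of Northam: $23,833.6 × 0.00243 = $57.915648
Levies subtotal = $236.667648
After credit = $236.667648 − $208 = $28.667648
Total = $28.667648 + $1,088 = $1,116.667648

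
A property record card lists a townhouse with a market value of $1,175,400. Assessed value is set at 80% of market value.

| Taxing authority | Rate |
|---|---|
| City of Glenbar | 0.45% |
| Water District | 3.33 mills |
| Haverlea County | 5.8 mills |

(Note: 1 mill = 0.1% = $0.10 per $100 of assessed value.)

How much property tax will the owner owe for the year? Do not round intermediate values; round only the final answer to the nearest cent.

$12,816.56

Assessed value = $1,175,400 × 0.8 = $940,320
City of Glenbar: $940,320 × 0.0045 = $4,231.44
Water District: $940,320 × 0.00333 = $3,131.2656
Haverlea County: $940,320 × 0.0058 = $5,453.856
Total = $12,816.5616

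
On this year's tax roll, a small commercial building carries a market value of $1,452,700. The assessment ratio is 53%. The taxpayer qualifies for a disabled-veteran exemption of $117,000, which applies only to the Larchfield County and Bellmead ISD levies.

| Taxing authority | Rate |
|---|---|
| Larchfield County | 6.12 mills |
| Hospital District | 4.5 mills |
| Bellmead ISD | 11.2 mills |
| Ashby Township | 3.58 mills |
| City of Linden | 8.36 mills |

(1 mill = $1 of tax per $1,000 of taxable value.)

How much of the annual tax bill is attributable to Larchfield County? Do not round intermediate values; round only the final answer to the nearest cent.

$3,995.94

Assessed value = $1,452,700 × 0.53 = $769,931
Larchfield County taxable value = $769,931 − $117,000 = $652,931
Larchfield County levy = $652,931 × 0.00612 = $3,995.93772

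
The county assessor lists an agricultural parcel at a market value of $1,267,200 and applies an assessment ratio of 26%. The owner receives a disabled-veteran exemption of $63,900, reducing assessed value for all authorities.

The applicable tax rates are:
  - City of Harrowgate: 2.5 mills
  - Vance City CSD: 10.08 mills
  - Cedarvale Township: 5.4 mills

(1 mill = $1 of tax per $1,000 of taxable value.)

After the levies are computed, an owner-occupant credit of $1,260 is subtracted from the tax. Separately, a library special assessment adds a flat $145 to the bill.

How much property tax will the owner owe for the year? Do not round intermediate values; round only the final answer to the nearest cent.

$3,659.98

Assessed value = $1,267,200 × 0.26 = $329,472
Taxable value = $329,472 − $63,900 = $265,572
City of Harrowgate: $265,572 × 0.0025 = $663.93
Vance City CSD: $265,572 × 0.01008 = $2,676.96576
Cedarvale Township: $265,572 × 0.0054 = $1,434.0888
Levies subtotal = $4,774.98456
After credit = $4,774.98456 − $1,260 = $3,514.98456
Total = $3,514.98456 + $145 = $3,659.98456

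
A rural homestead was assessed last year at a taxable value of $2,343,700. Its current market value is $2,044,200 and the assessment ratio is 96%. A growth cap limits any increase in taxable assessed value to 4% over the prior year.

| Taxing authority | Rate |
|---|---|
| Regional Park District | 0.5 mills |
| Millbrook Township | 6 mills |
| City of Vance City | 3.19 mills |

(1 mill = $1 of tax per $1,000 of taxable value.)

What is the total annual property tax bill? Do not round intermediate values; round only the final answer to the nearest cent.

Uncapped assessed value = $2,044,200 × 0.96 = $1,962,432
Cap limit = $2,343,700 × 1.04 = $2,437,448
Taxable assessed value = min($1,962,432, $2,437,448) = $1,962,432 (cap does not bind)
Regional Park District: $1,962,432 × 0.0005 = $981.216
Millbrook Township: $1,962,432 × 0.006 = $11,774.592
City of Vance City: $1,962,432 × 0.00319 = $6,260.15808
Total = $19,015.96608

$19,015.97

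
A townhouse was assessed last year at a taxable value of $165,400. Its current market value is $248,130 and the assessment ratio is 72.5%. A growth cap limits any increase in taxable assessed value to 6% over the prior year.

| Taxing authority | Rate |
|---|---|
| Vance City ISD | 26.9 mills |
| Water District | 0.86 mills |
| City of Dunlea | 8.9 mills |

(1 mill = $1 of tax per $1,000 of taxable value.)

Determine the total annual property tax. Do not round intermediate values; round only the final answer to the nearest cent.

$6,427.38

Uncapped assessed value = $248,130 × 0.725 = $179,894.25
Cap limit = $165,400 × 1.06 = $175,324
Taxable assessed value = min($179,894.25, $175,324) = $175,324 (cap binds)
Vance City ISD: $175,324 × 0.0269 = $4,716.2156
Water District: $175,324 × 0.00086 = $150.77864
City of Dunlea: $175,324 × 0.0089 = $1,560.3836
Total = $6,427.37784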